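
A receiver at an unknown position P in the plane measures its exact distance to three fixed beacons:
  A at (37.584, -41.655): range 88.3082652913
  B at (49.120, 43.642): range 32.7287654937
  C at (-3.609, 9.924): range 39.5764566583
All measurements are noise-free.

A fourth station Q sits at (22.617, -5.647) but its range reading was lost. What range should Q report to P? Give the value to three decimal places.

50.108

eq1: (x − 37.584)² + (y + 41.655)² = 88.3082652913²
eq2: (x − 49.120)² + (y − 43.642)² = 32.7287654937²
eq3: (x + 3.609)² + (y − 9.924)² = 39.5764566583²
eq3−eq1, eq3−eq2 (x²,y² cancel):
  82.386·x − 103.158·y = -3195.868373
  105.458·x + 67.436·y = 4701.011738
det = 82.386·67.436 − -103.158·105.458 = 16434.618660
x = (-3195.868373·67.436 − -103.158·4701.011738) / 16434.618660 = 16.394076
y = (82.386·4701.011738 − -3195.868373·105.458) / 16434.618660 = 44.073273
|P − Q| = √((16.394076 − 22.617)² + (44.073273 − -5.647)²) = 50.108187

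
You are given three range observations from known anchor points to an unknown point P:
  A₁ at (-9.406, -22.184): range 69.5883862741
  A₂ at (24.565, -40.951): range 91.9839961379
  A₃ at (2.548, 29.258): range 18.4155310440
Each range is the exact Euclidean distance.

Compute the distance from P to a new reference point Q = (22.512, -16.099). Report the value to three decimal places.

eq1: (x + 9.406)² + (y + 22.184)² = 69.5883862741²
eq2: (x − 24.565)² + (y + 40.951)² = 91.9839961379²
eq3: (x − 2.548)² + (y − 29.258)² = 18.4155310440²
eq3−eq2, eq3−eq1 (x²,y² cancel):
  44.034·x − 140.418·y = -6704.023004
  -23.908·x − 102.884·y = -4785.331897
det = 44.034·-102.884 − -140.418·-23.908 = -7887.507600
x = (-6704.023004·-102.884 − -140.418·-4785.331897) / -7887.507600 = -2.255461
y = (44.034·-4785.331897 − -6704.023004·-23.908) / -7887.507600 = 47.036035
|P − Q| = √((-2.255461 − 22.512)² + (47.036035 − -16.099)²) = 67.819318

67.819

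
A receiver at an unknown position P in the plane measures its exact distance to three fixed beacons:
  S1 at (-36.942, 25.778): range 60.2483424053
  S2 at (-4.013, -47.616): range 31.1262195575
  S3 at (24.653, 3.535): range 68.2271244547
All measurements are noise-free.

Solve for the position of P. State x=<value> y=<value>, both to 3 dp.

x=-32.137 y=-34.278

eq1: (x + 36.942)² + (y − 25.778)² = 60.2483424053²
eq2: (x + 4.013)² + (y + 47.616)² = 31.1262195575²
eq3: (x − 24.653)² + (y − 3.535)² = 68.2271244547²
eq2−eq1, eq2−eq3 (x²,y² cancel):
  -65.858·x + 146.788·y = -2915.192196
  57.332·x + 102.302·y = -5349.219958
det = -65.858·102.302 − 146.788·57.332 = -15153.054732
x = (-2915.192196·102.302 − 146.788·-5349.219958) / -15153.054732 = -32.136841
y = (-65.858·-5349.219958 − -2915.192196·57.332) / -15153.054732 = -34.278417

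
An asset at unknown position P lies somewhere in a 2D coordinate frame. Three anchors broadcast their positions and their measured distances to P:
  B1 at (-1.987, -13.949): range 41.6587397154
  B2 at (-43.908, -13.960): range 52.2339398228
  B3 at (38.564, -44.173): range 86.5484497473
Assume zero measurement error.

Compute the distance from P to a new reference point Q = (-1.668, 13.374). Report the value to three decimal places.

eq1: (x + 1.987)² + (y + 13.949)² = 41.6587397154²
eq2: (x + 43.908)² + (y + 13.960)² = 52.2339398228²
eq3: (x − 38.564)² + (y + 44.173)² = 86.5484497473²
eq3−eq2, eq3−eq1 (x²,y² cancel):
  -164.944·x + 60.426·y = 3446.607723
  -81.102·x + 60.448·y = 2515.270304
det = -164.944·60.448 − 60.426·-81.102 = -5069.865460
x = (3446.607723·60.448 − 60.426·2515.270304) / -5069.865460 = -11.115250
y = (-164.944·2515.270304 − 3446.607723·-81.102) / -5069.865460 = 26.697349
|P − Q| = √((-11.115250 − -1.668)² + (26.697349 − 13.374)²) = 16.332855

16.333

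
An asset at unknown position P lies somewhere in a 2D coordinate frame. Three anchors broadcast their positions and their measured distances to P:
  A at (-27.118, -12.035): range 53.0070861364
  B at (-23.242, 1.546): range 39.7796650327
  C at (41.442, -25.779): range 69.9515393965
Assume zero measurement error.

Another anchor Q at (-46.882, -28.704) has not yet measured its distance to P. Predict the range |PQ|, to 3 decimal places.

78.162

eq1: (x + 27.118)² + (y + 12.035)² = 53.0070861364²
eq2: (x + 23.242)² + (y − 1.546)² = 39.7796650327²
eq3: (x − 41.442)² + (y + 25.779)² = 69.9515393965²
eq1−eq3, eq1−eq2 (x²,y² cancel):
  137.120·x − 27.488·y = -581.697627
  7.752·x + 27.162·y = 889.682962
det = 137.120·27.162 − -27.488·7.752 = 3937.540416
x = (-581.697627·27.162 − -27.488·889.682962) / 3937.540416 = 2.198208
y = (137.120·889.682962 − -581.697627·7.752) / 3937.540416 = 32.127327
|P − Q| = √((2.198208 − -46.882)² + (32.127327 − -28.704)²) = 78.162121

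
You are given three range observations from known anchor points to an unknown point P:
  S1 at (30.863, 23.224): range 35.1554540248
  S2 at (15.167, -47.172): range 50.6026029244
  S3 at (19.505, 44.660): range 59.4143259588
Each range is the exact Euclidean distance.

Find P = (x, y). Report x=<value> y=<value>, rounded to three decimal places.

eq1: (x − 30.863)² + (y − 23.224)² = 35.1554540248²
eq2: (x − 15.167)² + (y + 47.172)² = 50.6026029244²
eq3: (x − 19.505)² + (y − 44.660)² = 59.4143259588²
eq3−eq1, eq3−eq2 (x²,y² cancel):
  22.716·x − 42.872·y = 1411.074501
  -8.676·x − 183.664·y = 1049.713554
det = 22.716·-183.664 − -42.872·-8.676 = -4544.068896
x = (1411.074501·-183.664 − -42.872·1049.713554) / -4544.068896 = 47.129626
y = (22.716·1049.713554 − 1411.074501·-8.676) / -4544.068896 = -7.941732

x=47.130 y=-7.942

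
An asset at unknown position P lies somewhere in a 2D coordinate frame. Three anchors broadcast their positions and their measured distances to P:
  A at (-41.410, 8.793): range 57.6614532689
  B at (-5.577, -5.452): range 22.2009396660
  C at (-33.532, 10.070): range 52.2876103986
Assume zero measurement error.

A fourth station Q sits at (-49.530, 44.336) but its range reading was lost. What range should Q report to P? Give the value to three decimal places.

88.288

eq1: (x + 41.410)² + (y − 8.793)² = 57.6614532689²
eq2: (x + 5.577)² + (y + 5.452)² = 22.2009396660²
eq3: (x + 33.532)² + (y − 10.070)² = 52.2876103986²
eq1−eq2, eq1−eq3 (x²,y² cancel):
  71.666·x − 28.490·y = 1100.683755
  15.756·x + 2.554·y = 24.543967
det = 71.666·2.554 − -28.490·15.756 = 631.923404
x = (1100.683755·2.554 − -28.490·24.543967) / 631.923404 = 5.555110
y = (71.666·24.543967 − 1100.683755·15.756) / 631.923404 = -24.660276
|P − Q| = √((5.555110 − -49.530)² + (-24.660276 − 44.336)²) = 88.288478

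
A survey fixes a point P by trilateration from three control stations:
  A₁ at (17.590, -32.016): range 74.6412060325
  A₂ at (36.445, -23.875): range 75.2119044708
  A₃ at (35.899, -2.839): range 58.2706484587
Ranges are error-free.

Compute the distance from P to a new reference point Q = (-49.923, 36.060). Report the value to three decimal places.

45.738

eq1: (x − 17.590)² + (y + 32.016)² = 74.6412060325²
eq2: (x − 36.445)² + (y + 23.875)² = 75.2119044708²
eq3: (x − 35.899)² + (y + 2.839)² = 58.2706484587²
eq2−eq1, eq2−eq3 (x²,y² cancel):
  -37.710·x − 16.282·y = -478.300358
  -1.092·x + 42.072·y = 1659.906574
det = -37.710·42.072 − -16.282·-1.092 = -1604.315064
x = (-478.300358·42.072 − -16.282·1659.906574) / -1604.315064 = -4.303111
y = (-37.710·1659.906574 − -478.300358·-1.092) / -1604.315064 = 39.342260
|P − Q| = √((-4.303111 − -49.923)² + (39.342260 − 36.060)²) = 45.737812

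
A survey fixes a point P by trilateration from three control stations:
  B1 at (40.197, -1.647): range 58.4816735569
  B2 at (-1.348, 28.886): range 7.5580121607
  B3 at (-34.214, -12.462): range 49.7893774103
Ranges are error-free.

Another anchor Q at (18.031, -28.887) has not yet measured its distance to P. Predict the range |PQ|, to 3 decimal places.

65.001

eq1: (x − 40.197)² + (y + 1.647)² = 58.4816735569²
eq2: (x + 1.348)² + (y − 28.886)² = 7.5580121607²
eq3: (x + 34.214)² + (y + 12.462)² = 49.7893774103²
eq2−eq3, eq2−eq1 (x²,y² cancel):
  -65.732·x − 82.696·y = -1932.177415
  83.090·x − 61.066·y = -2580.689276
det = -65.732·-61.066 − -82.696·83.090 = 10885.200952
x = (-1932.177415·-61.066 − -82.696·-2580.689276) / 10885.200952 = -8.766245
y = (-65.732·-2580.689276 − -1932.177415·83.090) / 10885.200952 = 30.332788
|P − Q| = √((-8.766245 − 18.031)² + (30.332788 − -28.887)²) = 65.000581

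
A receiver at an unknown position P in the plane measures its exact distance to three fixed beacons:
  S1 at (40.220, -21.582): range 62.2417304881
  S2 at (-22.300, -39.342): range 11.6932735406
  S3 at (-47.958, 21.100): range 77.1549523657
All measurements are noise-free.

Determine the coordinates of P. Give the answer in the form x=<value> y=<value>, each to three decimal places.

eq1: (x − 40.220)² + (y + 21.582)² = 62.2417304881²
eq2: (x + 22.300)² + (y + 39.342)² = 11.6932735406²
eq3: (x + 47.958)² + (y − 21.100)² = 77.1549523657²
eq3−eq1, eq3−eq2 (x²,y² cancel):
  176.356·x − 85.364·y = 1417.105020
  51.316·x − 120.884·y = 5116.057228
det = 176.356·-120.884 − -85.364·51.316 = -16938.079680
x = (1417.105020·-120.884 − -85.364·5116.057228) / -16938.079680 = -15.670123
y = (176.356·5116.057228 − 1417.105020·51.316) / -16938.079680 = -48.974101

x=-15.670 y=-48.974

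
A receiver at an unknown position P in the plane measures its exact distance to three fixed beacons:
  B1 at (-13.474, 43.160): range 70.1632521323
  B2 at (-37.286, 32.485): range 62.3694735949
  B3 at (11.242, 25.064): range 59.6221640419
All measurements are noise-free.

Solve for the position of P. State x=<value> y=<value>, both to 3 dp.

eq1: (x + 13.474)² + (y − 43.160)² = 70.1632521323²
eq2: (x + 37.286)² + (y − 32.485)² = 62.3694735949²
eq3: (x − 11.242)² + (y − 25.064)² = 59.6221640419²
eq2−eq1, eq2−eq3 (x²,y² cancel):
  47.624·x + 21.350·y = -1434.117458
  97.056·x − 14.842·y = -1355.785570
det = 47.624·-14.842 − 21.350·97.056 = -2778.981008
x = (-1434.117458·-14.842 − 21.350·-1355.785570) / -2778.981008 = -18.075400
y = (47.624·-1355.785570 − -1434.117458·97.056) / -2778.981008 = -26.852207

x=-18.075 y=-26.852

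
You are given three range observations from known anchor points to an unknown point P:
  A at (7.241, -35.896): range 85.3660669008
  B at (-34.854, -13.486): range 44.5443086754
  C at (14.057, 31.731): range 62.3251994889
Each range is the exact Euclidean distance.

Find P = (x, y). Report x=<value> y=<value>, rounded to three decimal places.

x=-48.209 y=29.009

eq1: (x − 7.241)² + (y + 35.896)² = 85.3660669008²
eq2: (x + 34.854)² + (y + 13.486)² = 44.5443086754²
eq3: (x − 14.057)² + (y − 31.731)² = 62.3251994889²
eq2−eq3, eq2−eq1 (x²,y² cancel):
  97.822·x + 90.434·y = -2092.452958
  84.190·x − 44.820·y = -5358.888558
det = 97.822·-44.820 − 90.434·84.190 = -11998.020500
x = (-2092.452958·-44.820 − 90.434·-5358.888558) / -11998.020500 = -48.208742
y = (97.822·-5358.888558 − -2092.452958·84.190) / -11998.020500 = 29.009250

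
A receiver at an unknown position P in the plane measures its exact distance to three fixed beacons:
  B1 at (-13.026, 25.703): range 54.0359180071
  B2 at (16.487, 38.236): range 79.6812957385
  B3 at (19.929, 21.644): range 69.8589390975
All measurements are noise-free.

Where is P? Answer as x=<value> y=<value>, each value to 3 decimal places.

eq1: (x + 13.026)² + (y − 25.703)² = 54.0359180071²
eq2: (x − 16.487)² + (y − 38.236)² = 79.6812957385²
eq3: (x − 19.929)² + (y − 21.644)² = 69.8589390975²
eq2−eq3, eq2−eq1 (x²,y² cancel):
  6.884·x − 33.184·y = 600.652431
  -59.026·x − 25.066·y = 2525.736476
det = 6.884·-25.066 − -33.184·-59.026 = -2131.273128
x = (600.652431·-25.066 − -33.184·2525.736476) / -2131.273128 = -32.261508
y = (6.884·2525.736476 − 600.652431·-59.026) / -2131.273128 = -24.793294

x=-32.262 y=-24.793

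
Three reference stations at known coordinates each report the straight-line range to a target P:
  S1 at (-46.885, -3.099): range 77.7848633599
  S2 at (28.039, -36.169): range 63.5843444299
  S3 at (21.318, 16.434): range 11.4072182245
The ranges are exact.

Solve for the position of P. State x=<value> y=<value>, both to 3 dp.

x=24.702 y=27.328

eq1: (x + 46.885)² + (y + 3.099)² = 77.7848633599²
eq2: (x − 28.039)² + (y + 36.169)² = 63.5843444299²
eq3: (x − 21.318)² + (y − 16.434)² = 11.4072182245²
eq2−eq3, eq2−eq1 (x²,y² cancel):
  -13.442·x + 105.206·y = 2542.995627
  -149.848·x + 66.140·y = -1894.091167
det = -13.442·66.140 − 105.206·-149.848 = 14875.854808
x = (2542.995627·66.140 − 105.206·-1894.091167) / 14875.854808 = 24.702008
y = (-13.442·-1894.091167 − 2542.995627·-149.848) / 14875.854808 = 27.327719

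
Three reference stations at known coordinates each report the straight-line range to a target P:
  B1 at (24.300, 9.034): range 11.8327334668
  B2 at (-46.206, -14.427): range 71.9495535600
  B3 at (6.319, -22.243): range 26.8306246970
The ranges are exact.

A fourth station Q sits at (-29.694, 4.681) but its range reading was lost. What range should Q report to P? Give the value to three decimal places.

eq1: (x − 24.300)² + (y − 9.034)² = 11.8327334668²
eq2: (x + 46.206)² + (y + 14.427)² = 71.9495535600²
eq3: (x − 6.319)² + (y + 22.243)² = 26.8306246970²
eq1−eq2, eq1−eq3 (x²,y² cancel):
  -141.012·x − 46.922·y = -3365.695067
  -35.962·x − 62.554·y = -717.291186
det = -141.012·-62.554 − -46.922·-35.962 = 7133.455684
x = (-3365.695067·-62.554 − -46.922·-717.291186) / 7133.455684 = 24.795970
y = (-141.012·-717.291186 − -3365.695067·-35.962) / 7133.455684 = -2.788335
|P − Q| = √((24.795970 − -29.694)² + (-2.788335 − 4.681)²) = 54.999525

55.000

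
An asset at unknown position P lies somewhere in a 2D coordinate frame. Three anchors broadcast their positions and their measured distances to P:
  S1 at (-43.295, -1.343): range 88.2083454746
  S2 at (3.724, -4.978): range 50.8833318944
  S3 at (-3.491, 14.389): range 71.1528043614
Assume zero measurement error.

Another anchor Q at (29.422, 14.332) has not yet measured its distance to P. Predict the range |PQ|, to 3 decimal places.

61.660

eq1: (x + 43.295)² + (y + 1.343)² = 88.2083454746²
eq2: (x − 3.724)² + (y + 4.978)² = 50.8833318944²
eq3: (x + 3.491)² + (y − 14.389)² = 71.1528043614²
eq1−eq2, eq1−eq3 (x²,y² cancel):
  94.038·x − 7.270·y = 3353.986733
  79.608·x + 31.464·y = 1060.960371
det = 94.038·31.464 − -7.270·79.608 = 3537.561792
x = (3353.986733·31.464 − -7.270·1060.960371) / 3537.561792 = 32.011602
y = (94.038·1060.960371 − 3353.986733·79.608) / 3537.561792 = -47.273686
|P − Q| = √((32.011602 − 29.422)² + (-47.273686 − 14.332)²) = 61.660089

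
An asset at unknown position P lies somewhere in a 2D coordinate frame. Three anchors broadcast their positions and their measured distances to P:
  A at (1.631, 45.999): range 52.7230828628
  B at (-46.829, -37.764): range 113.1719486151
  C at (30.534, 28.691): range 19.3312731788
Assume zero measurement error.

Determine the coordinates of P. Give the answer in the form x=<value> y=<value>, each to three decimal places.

eq1: (x − 1.631)² + (y − 45.999)² = 52.7230828628²
eq2: (x + 46.829)² + (y + 37.764)² = 113.1719486151²
eq3: (x − 30.534)² + (y − 28.691)² = 19.3312731788²
eq3−eq2, eq3−eq1 (x²,y² cancel):
  -154.726·x − 132.910·y = -10570.615531
  -57.806·x + 34.616·y = -2042.955819
det = -154.726·34.616 − -132.910·-57.806 = -13038.990676
x = (-10570.615531·34.616 − -132.910·-2042.955819) / -13038.990676 = 48.887349
y = (-154.726·-2042.955819 − -10570.615531·-57.806) / -13038.990676 = 22.620357

x=48.887 y=22.620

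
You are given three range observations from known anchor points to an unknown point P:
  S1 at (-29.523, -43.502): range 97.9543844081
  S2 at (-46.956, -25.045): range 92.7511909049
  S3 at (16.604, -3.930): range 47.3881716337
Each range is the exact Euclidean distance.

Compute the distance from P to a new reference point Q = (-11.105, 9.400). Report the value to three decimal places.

43.263

eq1: (x + 29.523)² + (y + 43.502)² = 97.9543844081²
eq2: (x + 46.956)² + (y + 25.045)² = 92.7511909049²
eq3: (x − 16.604)² + (y + 3.930)² = 47.3881716337²
eq2−eq3, eq2−eq1 (x²,y² cancel):
  127.120·x + 42.230·y = 3816.164358
  34.866·x − 36.914·y = -1060.364438
det = 127.120·-36.914 − 42.230·34.866 = -6164.898860
x = (3816.164358·-36.914 − 42.230·-1060.364438) / -6164.898860 = 15.586744
y = (127.120·-1060.364438 − 3816.164358·34.866) / -6164.898860 = 43.447252
|P − Q| = √((15.586744 − -11.105)² + (43.447252 − 9.400)²) = 43.262739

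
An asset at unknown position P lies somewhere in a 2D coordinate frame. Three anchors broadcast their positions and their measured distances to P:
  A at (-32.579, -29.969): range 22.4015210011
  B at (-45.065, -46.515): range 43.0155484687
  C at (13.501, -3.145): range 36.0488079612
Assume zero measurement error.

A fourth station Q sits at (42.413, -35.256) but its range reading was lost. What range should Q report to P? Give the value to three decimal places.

eq1: (x + 32.579)² + (y + 29.969)² = 22.4015210011²
eq2: (x + 45.065)² + (y + 46.515)² = 43.0155484687²
eq3: (x − 13.501)² + (y + 3.145)² = 36.0488079612²
eq2−eq1, eq2−eq3 (x²,y² cancel):
  24.972·x + 33.092·y = -886.457981
  117.132·x + 86.740·y = -3451.510569
det = 24.972·86.740 − 33.092·117.132 = -1710.060864
x = (-886.457981·86.740 − 33.092·-3451.510569) / -1710.060864 = -21.827306
y = (24.972·-3451.510569 − -886.457981·117.132) / -1710.060864 = -10.316284
|P − Q| = √((-21.827306 − 42.413)² + (-10.316284 − -35.256)²) = 68.911584

68.912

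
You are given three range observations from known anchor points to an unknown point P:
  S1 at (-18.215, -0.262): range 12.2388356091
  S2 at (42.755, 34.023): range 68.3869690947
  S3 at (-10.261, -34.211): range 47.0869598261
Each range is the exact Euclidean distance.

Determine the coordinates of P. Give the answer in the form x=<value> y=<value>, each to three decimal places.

eq1: (x + 18.215)² + (y + 0.262)² = 12.2388356091²
eq2: (x − 42.755)² + (y − 34.023)² = 68.3869690947²
eq3: (x + 10.261)² + (y + 34.211)² = 47.0869598261²
eq1−eq3, eq1−eq2 (x²,y² cancel):
  15.908·x − 67.898·y = -1123.566916
  121.940·x + 68.570·y = -1873.288760
det = 15.908·68.570 − -67.898·121.940 = 9370.293680
x = (-1123.566916·68.570 − -67.898·-1873.288760) / 9370.293680 = -21.796066
y = (15.908·-1873.288760 − -1123.566916·121.940) / 9370.293680 = 11.441207

x=-21.796 y=11.441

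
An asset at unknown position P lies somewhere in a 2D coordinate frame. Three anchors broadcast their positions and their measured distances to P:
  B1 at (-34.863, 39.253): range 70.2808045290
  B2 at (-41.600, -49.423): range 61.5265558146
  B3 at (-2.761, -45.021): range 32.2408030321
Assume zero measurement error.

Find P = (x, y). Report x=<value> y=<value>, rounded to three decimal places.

eq1: (x + 34.863)² + (y − 39.253)² = 70.2808045290²
eq2: (x + 41.600)² + (y + 49.423)² = 61.5265558146²
eq3: (x + 2.761)² + (y + 45.021)² = 32.2408030321²
eq1−eq3, eq1−eq2 (x²,y² cancel):
  64.204·x − 168.548·y = 3178.208889
  -13.474·x − 177.352·y = 2570.840566
det = 64.204·-177.352 − -168.548·-13.474 = -13657.723560
x = (3178.208889·-177.352 − -168.548·2570.840566) / -13657.723560 = 9.544172
y = (64.204·2570.840566 − 3178.208889·-13.474) / -13657.723560 = -15.220797

x=9.544 y=-15.221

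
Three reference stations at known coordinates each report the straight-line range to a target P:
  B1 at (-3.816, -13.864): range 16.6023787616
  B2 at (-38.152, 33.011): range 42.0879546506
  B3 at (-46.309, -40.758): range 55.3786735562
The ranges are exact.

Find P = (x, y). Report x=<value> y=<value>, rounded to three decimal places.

x=-10.382 y=1.385

eq1: (x + 3.816)² + (y + 13.864)² = 16.6023787616²
eq2: (x + 38.152)² + (y − 33.011)² = 42.0879546506²
eq3: (x + 46.309)² + (y + 40.758)² = 55.3786735562²
eq2−eq3, eq2−eq1 (x²,y² cancel):
  -16.314·x − 147.538·y = -34.964738
  68.672·x − 93.750·y = -842.771927
det = -16.314·-93.750 − -147.538·68.672 = 11661.167036
x = (-34.964738·-93.750 − -147.538·-842.771927) / 11661.167036 = -10.381717
y = (-16.314·-842.771927 − -34.964738·68.672) / 11661.167036 = 1.384945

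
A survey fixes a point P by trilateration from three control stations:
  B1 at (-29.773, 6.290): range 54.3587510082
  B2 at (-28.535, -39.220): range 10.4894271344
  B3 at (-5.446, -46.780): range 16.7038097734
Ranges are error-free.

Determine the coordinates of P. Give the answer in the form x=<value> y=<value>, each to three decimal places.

eq1: (x + 29.773)² + (y − 6.290)² = 54.3587510082²
eq2: (x + 28.535)² + (y + 39.220)² = 10.4894271344²
eq3: (x + 5.446)² + (y + 46.780)² = 16.7038097734²
eq2−eq1, eq2−eq3 (x²,y² cancel):
  -2.476·x + 91.020·y = -4271.304726
  46.178·x − 15.120·y = -303.416488
det = -2.476·-15.120 − 91.020·46.178 = -4165.684440
x = (-4271.304726·-15.120 − 91.020·-303.416488) / -4165.684440 = -22.133001
y = (-2.476·-303.416488 − -4271.304726·46.178) / -4165.684440 = -47.529181

x=-22.133 y=-47.529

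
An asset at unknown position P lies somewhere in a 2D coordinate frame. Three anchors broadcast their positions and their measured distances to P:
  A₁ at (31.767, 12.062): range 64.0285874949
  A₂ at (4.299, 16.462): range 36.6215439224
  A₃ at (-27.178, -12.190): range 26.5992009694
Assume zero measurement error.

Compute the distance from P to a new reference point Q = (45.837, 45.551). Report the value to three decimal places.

84.234

eq1: (x − 31.767)² + (y − 12.062)² = 64.0285874949²
eq2: (x − 4.299)² + (y − 16.462)² = 36.6215439224²
eq3: (x + 27.178)² + (y + 12.190)² = 26.5992009694²
eq1−eq2, eq1−eq3 (x²,y² cancel):
  -54.936·x + 8.800·y = 1893.367249
  -117.890·x − 48.504·y = 3124.748175
det = -54.936·-48.504 − 8.800·-117.890 = 3702.047744
x = (1893.367249·-48.504 − 8.800·3124.748175) / 3702.047744 = -32.234503
y = (-54.936·3124.748175 − 1893.367249·-117.890) / 3702.047744 = 13.924158
|P − Q| = √((-32.234503 − 45.837)² + (13.924158 − 45.551)²) = 84.234296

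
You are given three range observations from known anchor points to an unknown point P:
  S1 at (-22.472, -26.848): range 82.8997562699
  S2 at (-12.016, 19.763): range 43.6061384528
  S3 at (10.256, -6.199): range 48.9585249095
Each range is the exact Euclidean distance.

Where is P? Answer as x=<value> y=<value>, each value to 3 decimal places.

eq1: (x + 22.472)² + (y + 26.848)² = 82.8997562699²
eq2: (x + 12.016)² + (y − 19.763)² = 43.6061384528²
eq3: (x − 10.256)² + (y + 6.199)² = 48.9585249095²
eq3−eq2, eq3−eq1 (x²,y² cancel):
  -44.544·x + 51.924·y = 886.789139
  -65.456·x − 41.298·y = -3393.239677
det = -44.544·-41.298 − 51.924·-65.456 = 5238.315456
x = (886.789139·-41.298 − 51.924·-3393.239677) / 5238.315456 = 26.643672
y = (-44.544·-3393.239677 − 886.789139·-65.456) / 5238.315456 = 39.935384

x=26.644 y=39.935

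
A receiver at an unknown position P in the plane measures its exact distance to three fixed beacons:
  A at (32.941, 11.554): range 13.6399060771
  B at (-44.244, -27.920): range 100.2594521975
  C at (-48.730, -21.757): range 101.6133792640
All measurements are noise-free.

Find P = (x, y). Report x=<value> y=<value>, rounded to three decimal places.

x=44.316 y=19.082

eq1: (x − 32.941)² + (y − 11.554)² = 13.6399060771²
eq2: (x + 44.244)² + (y + 27.920)² = 100.2594521975²
eq3: (x + 48.730)² + (y + 21.757)² = 101.6133792640²
eq1−eq3, eq1−eq2 (x²,y² cancel):
  -163.342·x − 66.622·y = -8509.856256
  -154.370·x − 78.948·y = -8347.457178
det = -163.342·-78.948 − -66.622·-154.370 = 2611.086076
x = (-8509.856256·-78.948 − -66.622·-8347.457178) / 2611.086076 = 44.315597
y = (-163.342·-8347.457178 − -8509.856256·-154.370) / 2611.086076 = 19.081654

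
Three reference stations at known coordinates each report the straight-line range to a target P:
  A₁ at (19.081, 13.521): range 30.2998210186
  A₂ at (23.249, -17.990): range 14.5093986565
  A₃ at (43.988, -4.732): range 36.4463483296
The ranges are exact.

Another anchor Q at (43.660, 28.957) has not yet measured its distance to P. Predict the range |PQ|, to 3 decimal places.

eq1: (x − 19.081)² + (y − 13.521)² = 30.2998210186²
eq2: (x − 23.249)² + (y + 17.990)² = 14.5093986565²
eq3: (x − 43.988)² + (y + 4.732)² = 36.4463483296²
eq1−eq2, eq1−eq3 (x²,y² cancel):
  8.336·x − 63.022·y = 1024.810603
  49.814·x − 36.506·y = 1000.176813
det = 8.336·-36.506 − -63.022·49.814 = 2835.063892
x = (1024.810603·-36.506 − -63.022·1000.176813) / 2835.063892 = 9.037330
y = (8.336·1000.176813 − 1024.810603·49.814) / 2835.063892 = -15.065777
|P − Q| = √((9.037330 − 43.660)² + (-15.065777 − 28.957)²) = 56.006555

56.007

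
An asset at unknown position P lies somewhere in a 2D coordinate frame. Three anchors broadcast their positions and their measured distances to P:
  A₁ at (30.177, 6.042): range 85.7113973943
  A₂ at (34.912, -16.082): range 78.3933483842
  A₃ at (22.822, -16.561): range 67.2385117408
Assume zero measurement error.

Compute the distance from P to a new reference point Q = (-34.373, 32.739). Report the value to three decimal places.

79.851

eq1: (x − 30.177)² + (y − 6.042)² = 85.7113973943²
eq2: (x − 34.912)² + (y + 16.082)² = 78.3933483842²
eq3: (x − 22.822)² + (y + 16.561)² = 67.2385117408²
eq1−eq2, eq1−eq3 (x²,y² cancel):
  9.470·x − 44.248·y = 1731.247947
  -14.710·x − 45.206·y = 2673.379494
det = 9.470·-45.206 − -44.248·-14.710 = -1078.988900
x = (1731.247947·-45.206 − -44.248·2673.379494) / -1078.988900 = -37.098529
y = (9.470·2673.379494 − 1731.247947·-14.710) / -1078.988900 = -47.065879
|P − Q| = √((-37.098529 − -34.373)² + (-47.065879 − 32.739)²) = 79.851407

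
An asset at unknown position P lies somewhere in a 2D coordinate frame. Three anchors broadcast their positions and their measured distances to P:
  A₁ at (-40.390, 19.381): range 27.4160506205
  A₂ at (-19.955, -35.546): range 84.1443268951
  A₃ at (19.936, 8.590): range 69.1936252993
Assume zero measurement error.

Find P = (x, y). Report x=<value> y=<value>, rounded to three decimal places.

x=-37.832 y=46.677

eq1: (x + 40.390)² + (y − 19.381)² = 27.4160506205²
eq2: (x + 19.955)² + (y + 35.546)² = 84.1443268951²
eq3: (x − 19.936)² + (y − 8.590)² = 69.1936252993²
eq2−eq3, eq2−eq1 (x²,y² cancel):
  79.782·x + 88.272·y = 1102.022022
  -40.870·x + 109.854·y = 6673.883037
det = 79.782·109.854 − 88.272·-40.870 = 12372.048468
x = (1102.022022·109.854 − 88.272·6673.883037) / 12372.048468 = -37.831688
y = (79.782·6673.883037 − 1102.022022·-40.870) / 12372.048468 = 46.677426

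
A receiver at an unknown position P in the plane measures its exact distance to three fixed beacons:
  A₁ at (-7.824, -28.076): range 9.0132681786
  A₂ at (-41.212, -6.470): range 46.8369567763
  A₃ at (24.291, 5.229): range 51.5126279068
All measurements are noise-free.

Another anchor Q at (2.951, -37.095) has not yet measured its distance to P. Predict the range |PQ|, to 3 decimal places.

eq1: (x + 7.824)² + (y + 28.076)² = 9.0132681786²
eq2: (x + 41.212)² + (y + 6.470)² = 46.8369567763²
eq3: (x − 24.291)² + (y − 5.229)² = 51.5126279068²
eq3−eq1, eq3−eq2 (x²,y² cancel):
  -64.230·x − 66.610·y = 2804.393461
  -131.006·x − 23.398·y = 1582.745036
det = -64.230·-23.398 − -66.610·-131.006 = -7223.456120
x = (2804.393461·-23.398 − -66.610·1582.745036) / -7223.456120 = -5.511136
y = (-64.230·1582.745036 − 2804.393461·-131.006) / -7223.456120 = -36.787467
|P − Q| = √((-5.511136 − 2.951)² + (-36.787467 − -37.095)²) = 8.467722

8.468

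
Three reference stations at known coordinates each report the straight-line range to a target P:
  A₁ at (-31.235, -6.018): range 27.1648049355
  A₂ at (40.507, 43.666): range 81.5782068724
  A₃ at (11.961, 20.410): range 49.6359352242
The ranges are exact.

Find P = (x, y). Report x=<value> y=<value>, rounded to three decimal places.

eq1: (x + 31.235)² + (y + 6.018)² = 27.1648049355²
eq2: (x − 40.507)² + (y − 43.666)² = 81.5782068724²
eq3: (x − 11.961)² + (y − 20.410)² = 49.6359352242²
eq2−eq3, eq2−eq1 (x²,y² cancel):
  -57.092·x − 46.512·y = 1203.374787
  -143.484·x − 99.368·y = 3381.382153
det = -57.092·-99.368 − -46.512·-143.484 = -1000.609952
x = (1203.374787·-99.368 − -46.512·3381.382153) / -1000.609952 = -37.674921
y = (-57.092·3381.382153 − 1203.374787·-143.484) / -1000.609952 = 20.372416

x=-37.675 y=20.372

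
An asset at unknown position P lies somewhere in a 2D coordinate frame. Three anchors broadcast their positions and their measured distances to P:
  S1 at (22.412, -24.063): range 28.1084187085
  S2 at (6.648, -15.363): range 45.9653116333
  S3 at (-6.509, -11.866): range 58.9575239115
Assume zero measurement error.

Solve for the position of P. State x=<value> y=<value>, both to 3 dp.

x=44.464 y=-41.492

eq1: (x − 22.412)² + (y + 24.063)² = 28.1084187085²
eq2: (x − 6.648)² + (y + 15.363)² = 45.9653116333²
eq3: (x + 6.509)² + (y + 11.866)² = 58.9575239115²
eq3−eq1, eq3−eq2 (x²,y² cancel):
  57.842·x − 24.394·y = 3584.063099
  26.314·x − 6.994·y = 1460.228388
det = 57.842·-6.994 − -24.394·26.314 = 237.356768
x = (3584.063099·-6.994 − -24.394·1460.228388) / 237.356768 = 44.464180
y = (57.842·1460.228388 − 3584.063099·26.314) / 237.356768 = -41.492417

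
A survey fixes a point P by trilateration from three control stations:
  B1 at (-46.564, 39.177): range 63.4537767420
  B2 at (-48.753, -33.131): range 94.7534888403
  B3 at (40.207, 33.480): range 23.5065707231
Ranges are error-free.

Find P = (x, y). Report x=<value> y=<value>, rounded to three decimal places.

x=16.772 y=35.314

eq1: (x + 46.564)² + (y − 39.177)² = 63.4537767420²
eq2: (x + 48.753)² + (y + 33.131)² = 94.7534888403²
eq3: (x − 40.207)² + (y − 33.480)² = 23.5065707231²
eq1−eq3, eq1−eq2 (x²,y² cancel):
  173.542·x − 11.394·y = 2508.292740
  -4.378·x − 144.616·y = -5180.367120
det = 173.542·-144.616 − -11.394·-4.378 = -25146.832804
x = (2508.292740·-144.616 − -11.394·-5180.367120) / -25146.832804 = 16.772067
y = (173.542·-5180.367120 − 2508.292740·-4.378) / -25146.832804 = 35.313790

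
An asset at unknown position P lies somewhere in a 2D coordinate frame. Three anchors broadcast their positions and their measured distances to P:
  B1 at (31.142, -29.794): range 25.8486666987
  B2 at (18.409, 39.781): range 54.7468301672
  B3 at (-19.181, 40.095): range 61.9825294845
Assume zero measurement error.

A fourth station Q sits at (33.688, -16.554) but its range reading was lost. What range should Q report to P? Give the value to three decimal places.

23.395

eq1: (x − 31.142)² + (y + 29.794)² = 25.8486666987²
eq2: (x − 18.409)² + (y − 39.781)² = 54.7468301672²
eq3: (x + 19.181)² + (y − 40.095)² = 61.9825294845²
eq2−eq1, eq2−eq3 (x²,y² cancel):
  25.466·x − 139.150·y = 2265.149201
  -75.180·x + 0.628·y = -790.518004
det = 25.466·0.628 − -139.150·-75.180 = -10445.304352
x = (2265.149201·0.628 − -139.150·-790.518004) / -10445.304352 = 10.394916
y = (25.466·-790.518004 − 2265.149201·-75.180) / -10445.304352 = -14.376085
|P − Q| = √((10.394916 − 33.688)² + (-14.376085 − -16.554)²) = 23.394680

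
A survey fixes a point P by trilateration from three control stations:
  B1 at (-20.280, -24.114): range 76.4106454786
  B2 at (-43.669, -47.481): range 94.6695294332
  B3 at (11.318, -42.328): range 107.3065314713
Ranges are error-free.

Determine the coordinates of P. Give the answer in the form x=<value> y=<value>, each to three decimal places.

x=-48.005 y=47.089

eq1: (x + 20.280)² + (y + 24.114)² = 76.4106454786²
eq2: (x + 43.669)² + (y + 47.481)² = 94.6695294332²
eq3: (x − 11.318)² + (y + 42.328)² = 107.3065314713²
eq2−eq3, eq2−eq1 (x²,y² cancel):
  109.974·x + 10.306·y = -4794.042107
  46.778·x + 46.734·y = -44.930465
det = 109.974·46.734 − 10.306·46.778 = 4657.430848
x = (-4794.042107·46.734 − 10.306·-44.930465) / 4657.430848 = -48.005374
y = (109.974·-44.930465 − -4794.042107·46.778) / 4657.430848 = 47.089163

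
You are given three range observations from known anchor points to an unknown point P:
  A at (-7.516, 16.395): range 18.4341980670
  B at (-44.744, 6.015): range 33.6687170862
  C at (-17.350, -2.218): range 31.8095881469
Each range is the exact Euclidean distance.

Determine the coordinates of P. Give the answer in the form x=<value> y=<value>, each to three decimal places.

x=-20.551 y=29.430

eq1: (x + 7.516)² + (y − 16.395)² = 18.4341980670²
eq2: (x + 44.744)² + (y − 6.015)² = 33.6687170862²
eq3: (x + 17.350)² + (y + 2.218)² = 31.8095881469²
eq1−eq2, eq1−eq3 (x²,y² cancel):
  -74.456·x − 20.760·y = 919.156628
  -19.668·x − 37.226·y = -691.374497
det = -74.456·-37.226 − -20.760·-19.668 = 2363.391376
x = (919.156628·-37.226 − -20.760·-691.374497) / 2363.391376 = -20.550747
y = (-74.456·-691.374497 − 919.156628·-19.668) / 2363.391376 = 29.430146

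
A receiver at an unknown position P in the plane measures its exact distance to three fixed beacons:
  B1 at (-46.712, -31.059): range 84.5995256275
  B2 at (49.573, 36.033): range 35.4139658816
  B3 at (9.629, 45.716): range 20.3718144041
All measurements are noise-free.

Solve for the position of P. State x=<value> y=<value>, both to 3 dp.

eq1: (x + 46.712)² + (y + 31.059)² = 84.5995256275²
eq2: (x − 49.573)² + (y − 36.033)² = 35.4139658816²
eq3: (x − 9.629)² + (y − 45.716)² = 20.3718144041²
eq1−eq3, eq1−eq2 (x²,y² cancel):
  112.682·x + 153.550·y = 5778.066786
  192.570·x + 134.184·y = 6512.117750
det = 112.682·134.184 − 153.550·192.570 = -14449.002012
x = (5778.066786·134.184 − 153.550·6512.117750) / -14449.002012 = 15.545127
y = (112.682·6512.117750 − 5778.066786·192.570) / -14449.002012 = 26.222148

x=15.545 y=26.222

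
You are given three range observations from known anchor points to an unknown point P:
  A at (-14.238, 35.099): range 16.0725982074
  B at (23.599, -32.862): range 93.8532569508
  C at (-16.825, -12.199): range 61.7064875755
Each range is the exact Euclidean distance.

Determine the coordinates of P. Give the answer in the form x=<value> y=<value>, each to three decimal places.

x=-21.744 y=49.311

eq1: (x + 14.238)² + (y − 35.099)² = 16.0725982074²
eq2: (x − 23.599)² + (y + 32.862)² = 93.8532569508²
eq3: (x + 16.825)² + (y + 12.199)² = 61.7064875755²
eq2−eq3, eq2−eq1 (x²,y² cancel):
  -80.848·x + 41.326·y = 3795.815612
  -75.674·x + 135.922·y = 8347.942027
det = -80.848·135.922 − 41.326·-75.674 = -7861.718132
x = (3795.815612·135.922 − 41.326·8347.942027) / -7861.718132 = -21.744331
y = (-80.848·8347.942027 − 3795.815612·-75.674) / -7861.718132 = 49.311087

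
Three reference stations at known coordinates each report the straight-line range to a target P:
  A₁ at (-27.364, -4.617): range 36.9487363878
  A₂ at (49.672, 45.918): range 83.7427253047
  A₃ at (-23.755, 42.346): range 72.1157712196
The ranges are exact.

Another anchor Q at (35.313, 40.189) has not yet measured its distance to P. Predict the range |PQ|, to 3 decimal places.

71.658

eq1: (x + 27.364)² + (y + 4.617)² = 36.9487363878²
eq2: (x − 49.672)² + (y − 45.918)² = 83.7427253047²
eq3: (x + 23.755)² + (y − 42.346)² = 72.1157712196²
eq1−eq3, eq1−eq2 (x²,y² cancel):
  7.218·x + 93.926·y = -2248.096782
  154.072·x + 101.070·y = -1841.969798
det = 7.218·101.070 − 93.926·154.072 = -13741.843412
x = (-2248.096782·101.070 − 93.926·-1841.969798) / -13741.843412 = 3.944615
y = (7.218·-1841.969798 − -2248.096782·154.072) / -13741.843412 = -24.237900
|P − Q| = √((3.944615 − 35.313)² + (-24.237900 − 40.189)²) = 71.657526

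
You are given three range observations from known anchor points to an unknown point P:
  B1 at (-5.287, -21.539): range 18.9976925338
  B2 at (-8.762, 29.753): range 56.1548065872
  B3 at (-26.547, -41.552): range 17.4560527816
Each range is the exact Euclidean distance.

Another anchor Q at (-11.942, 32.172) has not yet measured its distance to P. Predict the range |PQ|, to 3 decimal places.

eq1: (x + 5.287)² + (y + 21.539)² = 18.9976925338²
eq2: (x + 8.762)² + (y − 29.753)² = 56.1548065872²
eq3: (x + 26.547)² + (y + 41.552)² = 17.4560527816²
eq1−eq2, eq1−eq3 (x²,y² cancel):
  -6.950·x + 102.584·y = -2322.317218
  -42.520·x − 40.026·y = 1995.629566
det = -6.950·-40.026 − 102.584·-42.520 = 4640.052380
x = (-2322.317218·-40.026 − 102.584·1995.629566) / 4640.052380 = -24.087356
y = (-6.950·1995.629566 − -2322.317218·-42.520) / 4640.052380 = -24.270104
|P − Q| = √((-24.087356 − -11.942)² + (-24.270104 − 32.172)²) = 57.734052

57.734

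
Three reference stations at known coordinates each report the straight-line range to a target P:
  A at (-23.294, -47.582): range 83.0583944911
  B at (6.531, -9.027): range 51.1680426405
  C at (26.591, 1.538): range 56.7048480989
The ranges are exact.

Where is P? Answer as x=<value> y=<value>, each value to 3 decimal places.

eq1: (x + 23.294)² + (y + 47.582)² = 83.0583944911²
eq2: (x − 6.531)² + (y + 9.027)² = 51.1680426405²
eq3: (x − 26.591)² + (y − 1.538)² = 56.7048480989²
eq1−eq2, eq1−eq3 (x²,y² cancel):
  59.650·x + 77.110·y = 1598.011838
  99.770·x + 98.240·y = 1586.046663
det = 59.650·98.240 − 77.110·99.770 = -1833.248700
x = (1598.011838·98.240 − 77.110·1586.046663) / -1833.248700 = -18.921942
y = (59.650·1586.046663 − 1598.011838·99.770) / -1833.248700 = 35.361246

x=-18.922 y=35.361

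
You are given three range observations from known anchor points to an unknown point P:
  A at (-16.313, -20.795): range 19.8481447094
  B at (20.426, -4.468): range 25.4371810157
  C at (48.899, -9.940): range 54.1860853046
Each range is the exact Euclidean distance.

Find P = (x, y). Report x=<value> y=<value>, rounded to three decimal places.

x=-5.011 y=-4.479

eq1: (x + 16.313)² + (y + 20.795)² = 19.8481447094²
eq2: (x − 20.426)² + (y + 4.468)² = 25.4371810157²
eq3: (x − 48.899)² + (y + 9.940)² = 54.1860853046²
eq1−eq2, eq1−eq3 (x²,y² cancel):
  73.478·x + 32.654·y = -514.462824
  130.424·x + 21.710·y = -750.813185
det = 73.478·21.710 − 32.654·130.424 = -2663.657916
x = (-514.462824·21.710 − 32.654·-750.813185) / -2663.657916 = -5.011179
y = (73.478·-750.813185 − -514.462824·130.424) / -2663.657916 = -4.478821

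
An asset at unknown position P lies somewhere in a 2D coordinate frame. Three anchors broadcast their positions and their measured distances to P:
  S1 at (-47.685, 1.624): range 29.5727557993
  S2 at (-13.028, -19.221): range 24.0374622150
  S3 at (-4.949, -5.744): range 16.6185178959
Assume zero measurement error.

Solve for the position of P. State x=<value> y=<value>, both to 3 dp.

x=-18.229 y=4.247

eq1: (x + 47.685)² + (y − 1.624)² = 29.5727557993²
eq2: (x + 13.028)² + (y + 19.221)² = 24.0374622150²
eq3: (x + 4.949)² + (y + 5.744)² = 16.6185178959²
eq2−eq3, eq2−eq1 (x²,y² cancel):
  16.158·x + 26.954·y = -180.065035
  -69.314·x + 41.690·y = 1440.572680
det = 16.158·41.690 − 26.954·-69.314 = 2541.916576
x = (-180.065035·41.690 − 26.954·1440.572680) / 2541.916576 = -18.228807
y = (16.158·1440.572680 − -180.065035·-69.314) / 2541.916576 = 4.247089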